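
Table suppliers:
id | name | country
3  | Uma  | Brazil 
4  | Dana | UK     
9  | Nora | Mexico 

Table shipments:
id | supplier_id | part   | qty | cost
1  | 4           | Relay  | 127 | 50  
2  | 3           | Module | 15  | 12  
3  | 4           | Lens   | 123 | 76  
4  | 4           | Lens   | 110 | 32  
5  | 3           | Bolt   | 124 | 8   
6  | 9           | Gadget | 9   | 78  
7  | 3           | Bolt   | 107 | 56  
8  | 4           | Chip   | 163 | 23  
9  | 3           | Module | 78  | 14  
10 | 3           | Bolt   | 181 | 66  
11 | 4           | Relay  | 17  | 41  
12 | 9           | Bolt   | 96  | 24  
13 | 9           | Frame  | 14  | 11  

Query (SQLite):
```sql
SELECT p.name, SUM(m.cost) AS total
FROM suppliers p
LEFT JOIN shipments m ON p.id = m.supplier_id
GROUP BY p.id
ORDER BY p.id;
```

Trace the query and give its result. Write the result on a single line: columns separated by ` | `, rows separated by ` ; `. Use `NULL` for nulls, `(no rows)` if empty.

Uma | 156 ; Dana | 222 ; Nora | 113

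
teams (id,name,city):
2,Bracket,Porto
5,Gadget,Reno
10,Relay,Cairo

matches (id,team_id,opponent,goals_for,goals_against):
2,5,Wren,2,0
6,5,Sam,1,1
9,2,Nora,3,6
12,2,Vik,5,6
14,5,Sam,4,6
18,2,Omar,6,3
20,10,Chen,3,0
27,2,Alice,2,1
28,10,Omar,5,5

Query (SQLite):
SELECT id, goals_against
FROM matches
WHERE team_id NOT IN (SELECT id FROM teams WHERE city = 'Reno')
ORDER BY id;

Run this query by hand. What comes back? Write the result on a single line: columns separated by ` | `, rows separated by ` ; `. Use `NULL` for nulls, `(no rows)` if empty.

Inner query: teams.id where city = 'Reno'.
Outer: keep matches rows whose team_id is not in that set.
Inner query → {5}

9 | 6 ; 12 | 6 ; 18 | 3 ; 20 | 0 ; 27 | 1 ; 28 | 5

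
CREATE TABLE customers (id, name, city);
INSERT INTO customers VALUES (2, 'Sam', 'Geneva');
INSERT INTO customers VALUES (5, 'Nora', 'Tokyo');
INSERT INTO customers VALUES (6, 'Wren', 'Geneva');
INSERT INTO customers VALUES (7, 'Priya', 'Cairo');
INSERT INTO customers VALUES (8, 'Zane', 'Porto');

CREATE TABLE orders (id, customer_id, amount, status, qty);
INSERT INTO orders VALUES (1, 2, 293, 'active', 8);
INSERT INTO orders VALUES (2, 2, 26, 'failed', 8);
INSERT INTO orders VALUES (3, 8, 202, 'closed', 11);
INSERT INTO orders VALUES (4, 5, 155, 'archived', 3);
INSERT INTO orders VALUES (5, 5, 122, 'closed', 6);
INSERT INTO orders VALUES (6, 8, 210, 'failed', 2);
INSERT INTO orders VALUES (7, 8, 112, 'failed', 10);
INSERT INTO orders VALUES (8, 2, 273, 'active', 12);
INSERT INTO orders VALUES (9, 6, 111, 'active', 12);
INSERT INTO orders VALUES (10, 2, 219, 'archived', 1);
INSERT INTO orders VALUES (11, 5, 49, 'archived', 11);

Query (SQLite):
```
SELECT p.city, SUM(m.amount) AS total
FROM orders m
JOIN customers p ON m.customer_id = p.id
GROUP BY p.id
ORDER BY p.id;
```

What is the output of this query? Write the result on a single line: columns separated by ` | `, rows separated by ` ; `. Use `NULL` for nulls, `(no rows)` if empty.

Join each orders row to its customers via customer_id.
Group joined rows by customers.id; compute SUM(m.amount) per group.
  2: ids {1, 2, 8, 10} → SUM(m.amount)=811
  5: ids {4, 5, 11} → SUM(m.amount)=326
  6: ids {9} → SUM(m.amount)=111
  8: ids {3, 6, 7} → SUM(m.amount)=524

Geneva | 811 ; Tokyo | 326 ; Geneva | 111 ; Porto | 524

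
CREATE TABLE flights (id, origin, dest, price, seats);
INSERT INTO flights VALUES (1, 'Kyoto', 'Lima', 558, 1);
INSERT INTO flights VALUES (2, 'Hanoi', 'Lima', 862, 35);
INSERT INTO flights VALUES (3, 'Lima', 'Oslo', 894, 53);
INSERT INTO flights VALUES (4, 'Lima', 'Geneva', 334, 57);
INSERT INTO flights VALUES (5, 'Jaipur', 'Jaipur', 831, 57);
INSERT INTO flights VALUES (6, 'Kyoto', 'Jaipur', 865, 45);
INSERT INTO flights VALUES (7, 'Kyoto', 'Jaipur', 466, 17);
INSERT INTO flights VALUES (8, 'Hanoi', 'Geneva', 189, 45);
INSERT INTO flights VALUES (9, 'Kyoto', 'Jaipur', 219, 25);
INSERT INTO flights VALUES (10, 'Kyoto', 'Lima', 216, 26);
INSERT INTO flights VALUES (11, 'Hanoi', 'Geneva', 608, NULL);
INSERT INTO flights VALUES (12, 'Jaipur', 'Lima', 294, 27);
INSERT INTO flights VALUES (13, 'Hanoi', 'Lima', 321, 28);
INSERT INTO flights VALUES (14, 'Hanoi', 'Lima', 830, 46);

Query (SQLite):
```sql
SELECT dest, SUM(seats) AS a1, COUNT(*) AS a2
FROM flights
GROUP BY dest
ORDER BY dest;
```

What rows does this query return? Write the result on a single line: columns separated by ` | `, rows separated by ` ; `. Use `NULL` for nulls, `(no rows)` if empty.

Geneva | 102 | 3 ; Jaipur | 144 | 4 ; Lima | 163 | 6 ; Oslo | 53 | 1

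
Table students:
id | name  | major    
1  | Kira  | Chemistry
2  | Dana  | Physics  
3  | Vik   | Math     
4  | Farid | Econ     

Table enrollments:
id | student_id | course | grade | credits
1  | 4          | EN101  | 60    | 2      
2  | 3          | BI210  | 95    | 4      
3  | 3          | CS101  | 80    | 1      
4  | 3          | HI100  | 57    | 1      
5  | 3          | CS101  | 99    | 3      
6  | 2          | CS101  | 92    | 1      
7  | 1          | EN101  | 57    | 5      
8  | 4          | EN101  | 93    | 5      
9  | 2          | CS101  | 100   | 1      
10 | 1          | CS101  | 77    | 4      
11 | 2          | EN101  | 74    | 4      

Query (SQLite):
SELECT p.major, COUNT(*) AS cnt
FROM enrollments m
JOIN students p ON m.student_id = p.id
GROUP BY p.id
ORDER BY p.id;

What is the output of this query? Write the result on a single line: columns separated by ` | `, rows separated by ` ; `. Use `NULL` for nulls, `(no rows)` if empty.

Join each enrollments row to its students via student_id.
Group joined rows by students.id; compute COUNT(*) per group.
  1: ids {7, 10} → COUNT(*)=2
  2: ids {6, 9, 11} → COUNT(*)=3
  3: ids {2, 3, 4, 5} → COUNT(*)=4
  4: ids {1, 8} → COUNT(*)=2

Chemistry | 2 ; Physics | 3 ; Math | 4 ; Econ | 2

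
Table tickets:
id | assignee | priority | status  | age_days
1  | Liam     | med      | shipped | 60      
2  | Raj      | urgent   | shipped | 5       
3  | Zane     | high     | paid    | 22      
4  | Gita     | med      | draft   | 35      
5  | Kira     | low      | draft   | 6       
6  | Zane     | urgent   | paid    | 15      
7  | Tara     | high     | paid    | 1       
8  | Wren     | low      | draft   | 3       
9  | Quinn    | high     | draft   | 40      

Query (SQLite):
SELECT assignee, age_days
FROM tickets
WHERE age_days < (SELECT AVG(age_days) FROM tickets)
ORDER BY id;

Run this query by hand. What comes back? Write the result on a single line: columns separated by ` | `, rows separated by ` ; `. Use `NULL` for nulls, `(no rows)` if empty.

Scalar subquery: AVG(age_days) over all tickets rows = 20.777778 (≈; comparison uses full precision).
Keep rows where age_days < that value.

Raj | 5 ; Kira | 6 ; Zane | 15 ; Tara | 1 ; Wren | 3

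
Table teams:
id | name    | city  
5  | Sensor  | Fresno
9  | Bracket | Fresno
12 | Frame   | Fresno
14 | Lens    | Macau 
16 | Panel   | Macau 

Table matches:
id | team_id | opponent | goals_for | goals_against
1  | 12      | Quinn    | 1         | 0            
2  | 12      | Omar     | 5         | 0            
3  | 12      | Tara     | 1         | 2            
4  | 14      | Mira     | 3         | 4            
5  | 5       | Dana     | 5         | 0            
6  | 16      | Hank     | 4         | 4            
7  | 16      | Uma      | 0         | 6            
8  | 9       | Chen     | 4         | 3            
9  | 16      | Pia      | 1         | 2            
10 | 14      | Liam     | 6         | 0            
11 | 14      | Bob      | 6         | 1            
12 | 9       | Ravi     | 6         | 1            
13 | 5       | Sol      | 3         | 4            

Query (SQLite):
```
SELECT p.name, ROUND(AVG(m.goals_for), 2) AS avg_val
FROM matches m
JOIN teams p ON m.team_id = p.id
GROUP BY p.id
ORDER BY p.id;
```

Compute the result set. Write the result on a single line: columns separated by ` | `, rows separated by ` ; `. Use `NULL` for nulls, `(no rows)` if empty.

Sensor | 4 ; Bracket | 5 ; Frame | 2.33 ; Lens | 5 ; Panel | 1.67

Join each matches row to its teams via team_id.
Group joined rows by teams.id; compute ROUND(AVG(m.goals_for), 2) per group.
  5: ids {5, 13} → ROUND(AVG(m.goals_for), 2)=4
  9: ids {8, 12} → ROUND(AVG(m.goals_for), 2)=5
  12: ids {1, 2, 3} → ROUND(AVG(m.goals_for), 2)=2.33
  14: ids {4, 10, 11} → ROUND(AVG(m.goals_for), 2)=5
  16: ids {6, 7, 9} → ROUND(AVG(m.goals_for), 2)=1.67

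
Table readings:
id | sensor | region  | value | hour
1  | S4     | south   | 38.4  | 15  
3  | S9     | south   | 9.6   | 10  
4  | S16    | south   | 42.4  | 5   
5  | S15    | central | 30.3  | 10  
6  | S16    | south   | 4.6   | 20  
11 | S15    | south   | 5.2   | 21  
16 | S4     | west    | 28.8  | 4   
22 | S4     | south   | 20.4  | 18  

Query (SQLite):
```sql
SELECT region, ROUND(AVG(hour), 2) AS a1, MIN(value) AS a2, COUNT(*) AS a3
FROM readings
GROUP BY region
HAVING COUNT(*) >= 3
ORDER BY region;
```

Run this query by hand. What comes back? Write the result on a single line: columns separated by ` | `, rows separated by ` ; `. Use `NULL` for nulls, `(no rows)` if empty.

south | 14.83 | 4.6 | 6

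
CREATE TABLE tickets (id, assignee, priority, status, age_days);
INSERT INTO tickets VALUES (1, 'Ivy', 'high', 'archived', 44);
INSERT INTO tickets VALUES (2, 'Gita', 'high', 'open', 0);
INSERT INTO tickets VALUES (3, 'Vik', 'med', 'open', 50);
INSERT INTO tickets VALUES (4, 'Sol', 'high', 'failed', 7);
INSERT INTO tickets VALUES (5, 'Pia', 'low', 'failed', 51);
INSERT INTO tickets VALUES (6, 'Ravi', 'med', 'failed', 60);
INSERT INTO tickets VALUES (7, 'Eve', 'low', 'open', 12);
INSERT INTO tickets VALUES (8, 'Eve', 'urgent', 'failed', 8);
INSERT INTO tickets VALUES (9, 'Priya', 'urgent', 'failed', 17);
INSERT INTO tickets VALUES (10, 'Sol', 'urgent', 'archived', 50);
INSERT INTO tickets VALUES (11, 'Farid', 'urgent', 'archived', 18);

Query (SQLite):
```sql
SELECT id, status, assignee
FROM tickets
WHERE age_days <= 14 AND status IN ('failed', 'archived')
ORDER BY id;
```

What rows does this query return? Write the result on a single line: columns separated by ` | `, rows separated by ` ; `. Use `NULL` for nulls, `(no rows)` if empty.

age_days <= 14: ids {2, 4, 7, 8}
status IN ('failed', 'archived'): ids {1, 4, 5, 6, 8, 9, 10, 11}
Combine with AND.

4 | failed | Sol ; 8 | failed | Eve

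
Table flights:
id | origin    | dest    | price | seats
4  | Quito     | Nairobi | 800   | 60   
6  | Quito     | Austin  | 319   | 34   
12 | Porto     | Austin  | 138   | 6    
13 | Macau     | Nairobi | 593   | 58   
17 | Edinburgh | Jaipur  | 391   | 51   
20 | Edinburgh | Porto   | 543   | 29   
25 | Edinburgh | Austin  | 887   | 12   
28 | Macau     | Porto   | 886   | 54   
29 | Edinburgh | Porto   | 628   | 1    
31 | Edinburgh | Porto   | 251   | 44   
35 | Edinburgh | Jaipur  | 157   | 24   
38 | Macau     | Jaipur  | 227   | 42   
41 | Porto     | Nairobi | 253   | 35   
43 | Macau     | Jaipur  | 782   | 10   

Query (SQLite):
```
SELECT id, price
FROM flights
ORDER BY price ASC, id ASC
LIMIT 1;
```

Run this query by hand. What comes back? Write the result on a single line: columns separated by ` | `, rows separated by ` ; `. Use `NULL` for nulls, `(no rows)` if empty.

Sort by price asc, tiebreak id asc: (138, id=12), (157, id=35), (227, id=38), (251, id=31) …. Take first 1.

12 | 138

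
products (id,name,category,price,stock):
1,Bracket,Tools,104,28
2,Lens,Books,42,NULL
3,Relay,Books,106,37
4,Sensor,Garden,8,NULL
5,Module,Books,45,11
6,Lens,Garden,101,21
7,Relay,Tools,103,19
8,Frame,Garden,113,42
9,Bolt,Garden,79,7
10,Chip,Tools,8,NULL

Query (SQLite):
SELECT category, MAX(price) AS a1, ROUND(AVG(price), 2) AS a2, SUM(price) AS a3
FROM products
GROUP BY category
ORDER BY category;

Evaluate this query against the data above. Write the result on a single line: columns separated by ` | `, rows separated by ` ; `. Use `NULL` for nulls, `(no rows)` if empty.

Books | 106 | 64.33 | 193 ; Garden | 113 | 75.25 | 301 ; Tools | 104 | 71.67 | 215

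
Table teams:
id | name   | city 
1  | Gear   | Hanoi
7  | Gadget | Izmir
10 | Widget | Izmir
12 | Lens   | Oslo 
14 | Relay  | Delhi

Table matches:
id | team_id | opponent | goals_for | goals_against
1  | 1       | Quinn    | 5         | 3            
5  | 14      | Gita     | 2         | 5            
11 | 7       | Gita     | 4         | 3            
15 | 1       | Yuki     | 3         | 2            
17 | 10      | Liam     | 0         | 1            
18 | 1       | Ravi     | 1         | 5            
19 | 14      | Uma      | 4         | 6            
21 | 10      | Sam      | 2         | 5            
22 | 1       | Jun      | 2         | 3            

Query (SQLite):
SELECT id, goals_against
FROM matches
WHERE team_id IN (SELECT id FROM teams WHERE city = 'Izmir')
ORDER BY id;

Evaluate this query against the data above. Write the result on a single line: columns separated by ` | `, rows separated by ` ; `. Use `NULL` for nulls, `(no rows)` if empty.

11 | 3 ; 17 | 1 ; 21 | 5

Inner query: teams.id where city = 'Izmir'.
Outer: keep matches rows whose team_id is in that set.
Inner query → {7, 10}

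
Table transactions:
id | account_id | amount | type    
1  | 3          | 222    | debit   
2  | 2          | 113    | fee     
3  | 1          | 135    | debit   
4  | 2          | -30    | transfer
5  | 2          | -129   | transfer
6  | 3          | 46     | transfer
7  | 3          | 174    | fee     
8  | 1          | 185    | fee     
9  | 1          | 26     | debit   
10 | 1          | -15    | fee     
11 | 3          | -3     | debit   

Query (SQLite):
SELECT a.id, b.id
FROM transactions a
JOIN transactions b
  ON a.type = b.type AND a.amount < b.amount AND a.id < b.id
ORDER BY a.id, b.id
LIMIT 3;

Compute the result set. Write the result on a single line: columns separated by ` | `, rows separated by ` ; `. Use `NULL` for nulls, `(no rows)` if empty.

2 | 7 ; 2 | 8 ; 4 | 6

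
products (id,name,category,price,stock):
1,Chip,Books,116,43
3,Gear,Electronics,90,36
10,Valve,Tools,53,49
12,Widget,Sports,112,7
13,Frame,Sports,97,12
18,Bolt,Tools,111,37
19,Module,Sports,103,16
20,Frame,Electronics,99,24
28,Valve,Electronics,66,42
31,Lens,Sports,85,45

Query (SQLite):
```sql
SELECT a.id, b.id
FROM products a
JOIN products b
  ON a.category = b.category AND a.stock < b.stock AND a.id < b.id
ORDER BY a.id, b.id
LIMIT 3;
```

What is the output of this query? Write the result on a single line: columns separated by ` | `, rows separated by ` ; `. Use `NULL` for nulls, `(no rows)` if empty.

Pairs (a,b) with same category, a.stock < b.stock, a.id < b.id.
category groups: Books:{1} Electronics:{3,20,28} Sports:{12,13,19,31} Tools:{10,18}
Ordered by (a.id, b.id); first 3.

3 | 28 ; 12 | 13 ; 12 | 19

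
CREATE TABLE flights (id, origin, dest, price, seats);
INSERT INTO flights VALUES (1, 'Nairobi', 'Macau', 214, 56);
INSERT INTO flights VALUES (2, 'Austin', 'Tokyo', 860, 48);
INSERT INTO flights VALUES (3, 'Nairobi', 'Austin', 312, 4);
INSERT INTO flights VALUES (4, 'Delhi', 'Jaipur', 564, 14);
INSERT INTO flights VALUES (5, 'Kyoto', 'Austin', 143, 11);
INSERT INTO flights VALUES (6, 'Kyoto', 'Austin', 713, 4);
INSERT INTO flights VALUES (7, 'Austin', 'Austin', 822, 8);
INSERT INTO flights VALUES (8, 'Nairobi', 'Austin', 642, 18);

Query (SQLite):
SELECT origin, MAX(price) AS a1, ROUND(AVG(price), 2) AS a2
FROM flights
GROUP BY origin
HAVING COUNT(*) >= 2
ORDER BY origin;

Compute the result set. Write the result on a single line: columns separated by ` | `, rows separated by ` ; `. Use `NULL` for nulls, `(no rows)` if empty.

Austin | 860 | 841 ; Kyoto | 713 | 428 ; Nairobi | 642 | 389.33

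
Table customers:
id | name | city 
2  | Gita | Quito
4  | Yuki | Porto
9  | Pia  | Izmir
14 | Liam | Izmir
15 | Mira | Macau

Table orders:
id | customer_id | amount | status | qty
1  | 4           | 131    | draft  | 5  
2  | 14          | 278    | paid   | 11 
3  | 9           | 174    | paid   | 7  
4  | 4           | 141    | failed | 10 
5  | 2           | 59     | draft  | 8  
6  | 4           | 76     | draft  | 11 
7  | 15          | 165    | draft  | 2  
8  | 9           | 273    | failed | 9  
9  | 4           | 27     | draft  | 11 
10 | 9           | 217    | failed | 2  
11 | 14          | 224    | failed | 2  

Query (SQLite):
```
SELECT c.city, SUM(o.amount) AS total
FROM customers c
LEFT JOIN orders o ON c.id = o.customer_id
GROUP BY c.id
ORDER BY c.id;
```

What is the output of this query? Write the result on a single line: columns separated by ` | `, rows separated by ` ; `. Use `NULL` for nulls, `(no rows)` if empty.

LEFT JOIN keeps every customers row; unmatched ones get NULL for orders columns.
Group by customers.id and compute SUM(o.amount). SUM over an all-NULL group is NULL.
  2: ids {5} → SUM(o.amount)=59
  4: ids {1, 4, 6, 9} → SUM(o.amount)=375
  9: ids {3, 8, 10} → SUM(o.amount)=664
  14: ids {2, 11} → SUM(o.amount)=502
  15: ids {7} → SUM(o.amount)=165

Quito | 59 ; Porto | 375 ; Izmir | 664 ; Izmir | 502 ; Macau | 165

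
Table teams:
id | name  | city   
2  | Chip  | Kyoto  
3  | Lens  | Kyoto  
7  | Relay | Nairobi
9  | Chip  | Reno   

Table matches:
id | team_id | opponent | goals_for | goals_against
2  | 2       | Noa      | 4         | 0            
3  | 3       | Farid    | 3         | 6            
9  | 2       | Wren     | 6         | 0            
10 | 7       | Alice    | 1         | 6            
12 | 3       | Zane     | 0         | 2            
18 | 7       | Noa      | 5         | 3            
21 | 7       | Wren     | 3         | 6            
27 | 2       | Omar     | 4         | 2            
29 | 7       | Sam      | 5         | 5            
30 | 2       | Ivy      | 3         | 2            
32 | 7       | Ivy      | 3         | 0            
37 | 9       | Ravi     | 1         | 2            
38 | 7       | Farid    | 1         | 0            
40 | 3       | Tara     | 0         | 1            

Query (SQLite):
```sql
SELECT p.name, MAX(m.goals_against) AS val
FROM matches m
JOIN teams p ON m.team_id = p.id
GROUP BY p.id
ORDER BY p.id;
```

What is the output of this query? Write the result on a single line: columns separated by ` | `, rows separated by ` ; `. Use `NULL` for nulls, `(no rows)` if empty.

Chip | 2 ; Lens | 6 ; Relay | 6 ; Chip | 2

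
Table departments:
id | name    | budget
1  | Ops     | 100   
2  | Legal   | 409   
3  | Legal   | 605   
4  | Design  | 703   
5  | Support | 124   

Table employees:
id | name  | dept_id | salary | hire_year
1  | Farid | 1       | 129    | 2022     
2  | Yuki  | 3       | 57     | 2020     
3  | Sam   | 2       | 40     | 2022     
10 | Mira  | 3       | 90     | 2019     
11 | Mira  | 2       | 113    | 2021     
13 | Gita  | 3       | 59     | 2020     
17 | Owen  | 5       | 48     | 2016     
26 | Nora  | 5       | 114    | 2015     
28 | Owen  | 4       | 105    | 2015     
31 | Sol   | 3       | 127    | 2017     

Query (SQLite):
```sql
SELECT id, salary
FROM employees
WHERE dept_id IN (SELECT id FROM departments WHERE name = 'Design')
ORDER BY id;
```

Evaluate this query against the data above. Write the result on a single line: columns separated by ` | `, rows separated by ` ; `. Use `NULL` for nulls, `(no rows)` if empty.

28 | 105

Inner query: departments.id where name = 'Design'.
Outer: keep employees rows whose dept_id is in that set.
Inner query → {4}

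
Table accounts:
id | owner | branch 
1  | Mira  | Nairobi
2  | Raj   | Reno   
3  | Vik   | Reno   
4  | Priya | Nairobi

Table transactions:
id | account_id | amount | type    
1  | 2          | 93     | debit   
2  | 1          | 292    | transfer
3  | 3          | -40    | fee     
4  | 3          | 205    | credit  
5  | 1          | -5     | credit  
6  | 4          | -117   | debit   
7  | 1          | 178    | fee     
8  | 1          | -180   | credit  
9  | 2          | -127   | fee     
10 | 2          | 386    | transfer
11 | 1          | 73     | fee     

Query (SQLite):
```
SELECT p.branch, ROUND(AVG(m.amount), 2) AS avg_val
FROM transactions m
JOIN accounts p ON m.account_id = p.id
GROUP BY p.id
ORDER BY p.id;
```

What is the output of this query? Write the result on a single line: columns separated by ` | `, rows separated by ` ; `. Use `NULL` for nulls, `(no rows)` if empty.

Join each transactions row to its accounts via account_id.
Group joined rows by accounts.id; compute ROUND(AVG(m.amount), 2) per group.
  1: ids {2, 5, 7, 8, 11} → ROUND(AVG(m.amount), 2)=71.6
  2: ids {1, 9, 10} → ROUND(AVG(m.amount), 2)=117.33
  3: ids {3, 4} → ROUND(AVG(m.amount), 2)=82.5
  4: ids {6} → ROUND(AVG(m.amount), 2)=-117

Nairobi | 71.6 ; Reno | 117.33 ; Reno | 82.5 ; Nairobi | -117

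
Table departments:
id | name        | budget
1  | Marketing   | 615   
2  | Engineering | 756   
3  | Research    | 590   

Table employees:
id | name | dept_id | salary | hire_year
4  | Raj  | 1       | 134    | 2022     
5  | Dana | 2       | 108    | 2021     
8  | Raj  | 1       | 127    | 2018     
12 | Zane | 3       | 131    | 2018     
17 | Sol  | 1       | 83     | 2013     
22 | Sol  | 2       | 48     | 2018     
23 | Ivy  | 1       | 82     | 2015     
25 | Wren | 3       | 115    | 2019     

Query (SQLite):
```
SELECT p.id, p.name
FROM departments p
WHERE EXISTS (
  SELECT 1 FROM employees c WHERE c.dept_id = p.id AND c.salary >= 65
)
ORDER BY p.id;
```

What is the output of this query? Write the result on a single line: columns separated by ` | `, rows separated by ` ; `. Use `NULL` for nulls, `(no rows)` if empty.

For each departments row, check whether any employees with matching dept_id has salary >= 65.
Keep rows where that is true.

1 | Marketing ; 2 | Engineering ; 3 | Research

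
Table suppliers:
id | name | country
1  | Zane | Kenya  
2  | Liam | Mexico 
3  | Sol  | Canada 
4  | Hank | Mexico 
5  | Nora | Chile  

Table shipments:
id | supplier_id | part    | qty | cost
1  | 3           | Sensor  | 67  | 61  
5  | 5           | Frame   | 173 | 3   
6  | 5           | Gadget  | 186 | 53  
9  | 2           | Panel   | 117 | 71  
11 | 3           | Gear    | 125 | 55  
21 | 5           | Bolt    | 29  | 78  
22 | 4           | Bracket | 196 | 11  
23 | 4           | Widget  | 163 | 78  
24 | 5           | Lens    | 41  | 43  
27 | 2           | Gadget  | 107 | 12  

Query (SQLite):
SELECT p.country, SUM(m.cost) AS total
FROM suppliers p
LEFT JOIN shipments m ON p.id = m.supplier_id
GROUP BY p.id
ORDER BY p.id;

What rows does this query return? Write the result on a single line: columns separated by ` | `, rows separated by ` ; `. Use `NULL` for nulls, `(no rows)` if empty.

Kenya | NULL ; Mexico | 83 ; Canada | 116 ; Mexico | 89 ; Chile | 177

LEFT JOIN keeps every suppliers row; unmatched ones get NULL for shipments columns.
Group by suppliers.id and compute SUM(m.cost). SUM over an all-NULL group is NULL.
  1: ids {—} → SUM(m.cost)=NULL
  2: ids {9, 27} → SUM(m.cost)=83
  3: ids {1, 11} → SUM(m.cost)=116
  4: ids {22, 23} → SUM(m.cost)=89
  5: ids {5, 6, 21, 24} → SUM(m.cost)=177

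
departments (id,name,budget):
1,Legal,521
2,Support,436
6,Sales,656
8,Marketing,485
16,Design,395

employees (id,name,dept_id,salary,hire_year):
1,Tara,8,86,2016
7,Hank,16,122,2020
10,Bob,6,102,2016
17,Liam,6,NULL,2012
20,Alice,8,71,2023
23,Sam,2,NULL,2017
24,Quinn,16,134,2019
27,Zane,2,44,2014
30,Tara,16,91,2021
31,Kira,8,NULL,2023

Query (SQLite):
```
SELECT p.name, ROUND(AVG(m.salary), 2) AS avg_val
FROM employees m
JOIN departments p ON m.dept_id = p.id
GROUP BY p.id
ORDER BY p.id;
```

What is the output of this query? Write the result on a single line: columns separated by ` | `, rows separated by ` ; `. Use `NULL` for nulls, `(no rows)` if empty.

Join each employees row to its departments via dept_id.
Group joined rows by departments.id; compute ROUND(AVG(m.salary), 2) per group.
  2: ids {23, 27} → ROUND(AVG(m.salary), 2)=44
  6: ids {10, 17} → ROUND(AVG(m.salary), 2)=102
  8: ids {1, 20, 31} → ROUND(AVG(m.salary), 2)=78.5
  16: ids {7, 24, 30} → ROUND(AVG(m.salary), 2)=115.67

Support | 44 ; Sales | 102 ; Marketing | 78.5 ; Design | 115.67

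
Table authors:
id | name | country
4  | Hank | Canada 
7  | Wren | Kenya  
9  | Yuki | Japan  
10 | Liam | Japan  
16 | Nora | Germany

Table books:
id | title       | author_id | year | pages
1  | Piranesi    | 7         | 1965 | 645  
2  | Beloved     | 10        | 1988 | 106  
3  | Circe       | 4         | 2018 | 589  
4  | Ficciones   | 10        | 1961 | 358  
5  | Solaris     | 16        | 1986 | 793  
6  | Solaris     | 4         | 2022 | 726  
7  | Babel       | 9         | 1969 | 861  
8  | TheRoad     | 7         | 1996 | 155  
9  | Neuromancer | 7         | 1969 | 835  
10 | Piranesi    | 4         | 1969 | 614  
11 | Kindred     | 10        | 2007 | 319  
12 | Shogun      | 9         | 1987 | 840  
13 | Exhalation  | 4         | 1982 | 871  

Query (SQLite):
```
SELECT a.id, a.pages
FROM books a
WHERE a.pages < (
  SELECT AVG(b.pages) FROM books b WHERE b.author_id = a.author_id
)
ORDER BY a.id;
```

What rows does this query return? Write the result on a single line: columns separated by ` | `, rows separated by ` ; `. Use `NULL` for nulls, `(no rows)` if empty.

For each books row a, compute AVG(pages) over rows sharing a.author_id.
Keep row a if a.pages < that per-group AVG.
  author_id=4: AVG(pages) = 700.0
  author_id=7: AVG(pages) = 545.0
  author_id=9: AVG(pages) = 850.5
  author_id=10: AVG(pages) = 261.0
  author_id=16: AVG(pages) = 793.0

2 | 106 ; 3 | 589 ; 8 | 155 ; 10 | 614 ; 12 | 840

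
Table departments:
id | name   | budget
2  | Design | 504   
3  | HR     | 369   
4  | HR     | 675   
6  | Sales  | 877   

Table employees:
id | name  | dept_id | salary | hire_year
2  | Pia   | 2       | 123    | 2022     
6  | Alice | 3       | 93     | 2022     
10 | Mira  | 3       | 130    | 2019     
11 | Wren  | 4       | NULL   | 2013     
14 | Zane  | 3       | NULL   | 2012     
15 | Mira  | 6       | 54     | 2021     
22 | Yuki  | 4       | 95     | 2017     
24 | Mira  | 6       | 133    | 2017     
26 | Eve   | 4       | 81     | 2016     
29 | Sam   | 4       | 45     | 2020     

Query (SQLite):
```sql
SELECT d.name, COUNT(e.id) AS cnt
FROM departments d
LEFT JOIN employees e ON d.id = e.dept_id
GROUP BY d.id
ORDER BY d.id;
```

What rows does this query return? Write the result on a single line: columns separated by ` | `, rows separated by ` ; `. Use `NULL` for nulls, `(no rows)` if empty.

Design | 1 ; HR | 3 ; HR | 4 ; Sales | 2

LEFT JOIN keeps every departments row; unmatched ones get NULL for employees columns.
Group by departments.id and compute COUNT(e.id). COUNT(col) of an all-NULL group is 0.
  2: ids {2} → COUNT(e.id)=1
  3: ids {6, 10, 14} → COUNT(e.id)=3
  4: ids {11, 22, 26, 29} → COUNT(e.id)=4
  6: ids {15, 24} → COUNT(e.id)=2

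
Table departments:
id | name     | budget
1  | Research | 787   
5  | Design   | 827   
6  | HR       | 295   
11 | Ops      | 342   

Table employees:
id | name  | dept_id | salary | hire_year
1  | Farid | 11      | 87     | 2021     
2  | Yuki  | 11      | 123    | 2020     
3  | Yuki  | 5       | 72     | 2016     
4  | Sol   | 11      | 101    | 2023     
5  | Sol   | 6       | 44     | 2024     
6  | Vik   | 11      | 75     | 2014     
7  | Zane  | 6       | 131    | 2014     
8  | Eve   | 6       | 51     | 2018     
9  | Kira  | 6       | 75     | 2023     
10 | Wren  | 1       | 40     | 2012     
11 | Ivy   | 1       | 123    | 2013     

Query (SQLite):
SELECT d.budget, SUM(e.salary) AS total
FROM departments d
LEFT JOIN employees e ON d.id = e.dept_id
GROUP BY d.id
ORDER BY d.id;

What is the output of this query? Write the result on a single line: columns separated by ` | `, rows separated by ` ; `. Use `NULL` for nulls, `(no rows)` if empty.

787 | 163 ; 827 | 72 ; 295 | 301 ; 342 | 386

LEFT JOIN keeps every departments row; unmatched ones get NULL for employees columns.
Group by departments.id and compute SUM(e.salary). SUM over an all-NULL group is NULL.
  1: ids {10, 11} → SUM(e.salary)=163
  5: ids {3} → SUM(e.salary)=72
  6: ids {5, 7, 8, 9} → SUM(e.salary)=301
  11: ids {1, 2, 4, 6} → SUM(e.salary)=386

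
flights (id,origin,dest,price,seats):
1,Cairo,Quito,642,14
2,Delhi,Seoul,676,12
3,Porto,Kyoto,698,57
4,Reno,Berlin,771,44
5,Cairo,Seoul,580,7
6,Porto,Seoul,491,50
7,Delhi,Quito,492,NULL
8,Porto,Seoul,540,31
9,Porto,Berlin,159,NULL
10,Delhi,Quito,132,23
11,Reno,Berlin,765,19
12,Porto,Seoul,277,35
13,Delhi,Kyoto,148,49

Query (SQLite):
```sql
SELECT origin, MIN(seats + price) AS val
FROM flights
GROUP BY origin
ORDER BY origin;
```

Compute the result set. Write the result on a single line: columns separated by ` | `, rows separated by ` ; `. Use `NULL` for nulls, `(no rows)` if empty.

For each row compute seats + price.
Group by origin; take MIN of the expression per group.
  Cairo: ids {1, 5} → MIN(seats + price)=587
  Delhi: ids {2, 7, 10, 13} → MIN(seats + price)=155
  Porto: ids {3, 6, 8, 9, 12} → MIN(seats + price)=312
  Reno: ids {4, 11} → MIN(seats + price)=784

Cairo | 587 ; Delhi | 155 ; Porto | 312 ; Reno | 784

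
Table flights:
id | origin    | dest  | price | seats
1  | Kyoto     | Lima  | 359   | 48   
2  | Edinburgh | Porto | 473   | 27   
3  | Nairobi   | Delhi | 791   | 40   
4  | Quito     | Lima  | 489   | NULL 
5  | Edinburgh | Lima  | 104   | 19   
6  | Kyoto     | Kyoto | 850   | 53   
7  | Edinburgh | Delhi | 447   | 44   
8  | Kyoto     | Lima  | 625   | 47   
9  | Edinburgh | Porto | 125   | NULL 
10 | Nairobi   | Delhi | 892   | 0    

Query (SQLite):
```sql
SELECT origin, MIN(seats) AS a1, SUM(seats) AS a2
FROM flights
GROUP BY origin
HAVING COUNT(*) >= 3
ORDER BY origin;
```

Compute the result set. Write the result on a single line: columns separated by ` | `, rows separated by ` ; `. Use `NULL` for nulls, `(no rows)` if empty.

Group flights by origin.
Per group compute: MIN(seats), SUM(seats).
HAVING: drop groups with fewer than 3 rows.
  Edinburgh: ids {2, 5, 7, 9} → MIN(seats)=19, SUM(seats)=90
  Kyoto: ids {1, 6, 8} → MIN(seats)=47, SUM(seats)=148
  Nairobi: ids {3, 10} → MIN(seats)=0, SUM(seats)=40
  Quito: ids {4} → MIN(seats)=NULL, SUM(seats)=NULL

Edinburgh | 19 | 90 ; Kyoto | 47 | 148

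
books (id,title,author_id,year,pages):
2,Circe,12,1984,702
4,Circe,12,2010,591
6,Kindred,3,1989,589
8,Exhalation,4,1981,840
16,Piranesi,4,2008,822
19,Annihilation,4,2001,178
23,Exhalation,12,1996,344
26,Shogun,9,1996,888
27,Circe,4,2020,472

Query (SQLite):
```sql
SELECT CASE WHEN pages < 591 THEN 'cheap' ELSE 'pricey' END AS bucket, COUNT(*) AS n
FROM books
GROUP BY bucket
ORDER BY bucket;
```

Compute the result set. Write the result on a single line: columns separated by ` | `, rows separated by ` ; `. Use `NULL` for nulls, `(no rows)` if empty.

Bucket rows by pages < 591 → 'cheap' else 'pricey'; count each bucket.

cheap | 4 ; pricey | 5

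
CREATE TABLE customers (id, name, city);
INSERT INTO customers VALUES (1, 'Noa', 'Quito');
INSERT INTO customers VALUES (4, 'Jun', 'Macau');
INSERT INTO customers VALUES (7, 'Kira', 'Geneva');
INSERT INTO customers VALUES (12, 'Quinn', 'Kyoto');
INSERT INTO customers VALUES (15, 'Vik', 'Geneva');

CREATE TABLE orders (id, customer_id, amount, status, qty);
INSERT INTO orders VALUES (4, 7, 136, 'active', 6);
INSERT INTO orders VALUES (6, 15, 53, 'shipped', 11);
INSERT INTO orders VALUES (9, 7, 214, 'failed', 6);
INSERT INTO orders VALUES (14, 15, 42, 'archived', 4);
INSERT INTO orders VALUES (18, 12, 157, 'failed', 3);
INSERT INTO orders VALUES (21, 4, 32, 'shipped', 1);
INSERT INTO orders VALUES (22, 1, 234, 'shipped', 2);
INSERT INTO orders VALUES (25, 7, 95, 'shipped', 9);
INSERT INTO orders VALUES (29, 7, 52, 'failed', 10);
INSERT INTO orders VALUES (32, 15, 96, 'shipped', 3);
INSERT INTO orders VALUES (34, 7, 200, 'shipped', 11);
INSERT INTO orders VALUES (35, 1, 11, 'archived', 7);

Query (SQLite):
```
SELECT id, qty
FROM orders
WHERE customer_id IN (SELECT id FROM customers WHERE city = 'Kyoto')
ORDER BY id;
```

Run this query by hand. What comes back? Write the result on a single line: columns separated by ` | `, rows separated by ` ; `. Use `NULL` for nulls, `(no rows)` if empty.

18 | 3

Inner query: customers.id where city = 'Kyoto'.
Outer: keep orders rows whose customer_id is in that set.
Inner query → {12}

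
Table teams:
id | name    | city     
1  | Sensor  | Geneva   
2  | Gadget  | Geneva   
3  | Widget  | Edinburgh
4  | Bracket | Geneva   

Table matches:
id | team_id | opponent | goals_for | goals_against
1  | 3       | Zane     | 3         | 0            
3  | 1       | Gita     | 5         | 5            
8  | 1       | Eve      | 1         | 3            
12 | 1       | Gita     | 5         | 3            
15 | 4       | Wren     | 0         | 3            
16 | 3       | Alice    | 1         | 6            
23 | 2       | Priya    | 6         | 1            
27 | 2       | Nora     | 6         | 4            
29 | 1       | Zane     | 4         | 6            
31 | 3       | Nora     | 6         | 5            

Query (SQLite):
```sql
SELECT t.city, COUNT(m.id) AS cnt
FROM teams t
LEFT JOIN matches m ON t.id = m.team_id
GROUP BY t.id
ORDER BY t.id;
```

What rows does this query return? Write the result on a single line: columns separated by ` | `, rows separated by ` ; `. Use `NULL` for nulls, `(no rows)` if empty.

LEFT JOIN keeps every teams row; unmatched ones get NULL for matches columns.
Group by teams.id and compute COUNT(m.id). COUNT(col) of an all-NULL group is 0.
  1: ids {3, 8, 12, 29} → COUNT(m.id)=4
  2: ids {23, 27} → COUNT(m.id)=2
  3: ids {1, 16, 31} → COUNT(m.id)=3
  4: ids {15} → COUNT(m.id)=1

Geneva | 4 ; Geneva | 2 ; Edinburgh | 3 ; Geneva | 1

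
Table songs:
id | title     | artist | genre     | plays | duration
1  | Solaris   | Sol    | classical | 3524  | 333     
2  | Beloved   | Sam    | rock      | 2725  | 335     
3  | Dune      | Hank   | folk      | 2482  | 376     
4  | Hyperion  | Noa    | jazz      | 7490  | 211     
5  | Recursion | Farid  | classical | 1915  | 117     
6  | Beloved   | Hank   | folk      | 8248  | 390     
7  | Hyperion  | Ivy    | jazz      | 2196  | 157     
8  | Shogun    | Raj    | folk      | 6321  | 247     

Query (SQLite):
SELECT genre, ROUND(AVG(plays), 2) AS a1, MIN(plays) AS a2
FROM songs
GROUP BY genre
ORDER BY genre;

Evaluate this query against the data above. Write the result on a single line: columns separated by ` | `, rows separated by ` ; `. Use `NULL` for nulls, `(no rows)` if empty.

classical | 2719.5 | 1915 ; folk | 5683.67 | 2482 ; jazz | 4843 | 2196 ; rock | 2725 | 2725

Group songs by genre.
Per group compute: ROUND(AVG(plays), 2), MIN(plays).
  classical: ids {1, 5} → ROUND(AVG(plays), 2)=2719.5, MIN(plays)=1915
  folk: ids {3, 6, 8} → ROUND(AVG(plays), 2)=5683.67, MIN(plays)=2482
  jazz: ids {4, 7} → ROUND(AVG(plays), 2)=4843, MIN(plays)=2196
  rock: ids {2} → ROUND(AVG(plays), 2)=2725, MIN(plays)=2725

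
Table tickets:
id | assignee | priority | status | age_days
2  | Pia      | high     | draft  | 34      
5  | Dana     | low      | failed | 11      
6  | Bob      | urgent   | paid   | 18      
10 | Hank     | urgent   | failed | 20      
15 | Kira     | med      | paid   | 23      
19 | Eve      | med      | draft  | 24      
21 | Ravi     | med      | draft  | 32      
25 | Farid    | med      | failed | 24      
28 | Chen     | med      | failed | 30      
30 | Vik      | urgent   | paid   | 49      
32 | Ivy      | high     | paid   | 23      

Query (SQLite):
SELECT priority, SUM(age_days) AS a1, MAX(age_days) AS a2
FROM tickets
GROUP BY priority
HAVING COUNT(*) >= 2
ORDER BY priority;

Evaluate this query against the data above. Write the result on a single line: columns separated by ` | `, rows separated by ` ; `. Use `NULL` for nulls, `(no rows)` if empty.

high | 57 | 34 ; med | 133 | 32 ; urgent | 87 | 49

Group tickets by priority.
Per group compute: SUM(age_days), MAX(age_days).
HAVING: drop groups with fewer than 2 rows.
  high: ids {2, 32} → SUM(age_days)=57, MAX(age_days)=34
  low: ids {5} → SUM(age_days)=11, MAX(age_days)=11
  med: ids {15, 19, 21, 25, 28} → SUM(age_days)=133, MAX(age_days)=32
  urgent: ids {6, 10, 30} → SUM(age_days)=87, MAX(age_days)=49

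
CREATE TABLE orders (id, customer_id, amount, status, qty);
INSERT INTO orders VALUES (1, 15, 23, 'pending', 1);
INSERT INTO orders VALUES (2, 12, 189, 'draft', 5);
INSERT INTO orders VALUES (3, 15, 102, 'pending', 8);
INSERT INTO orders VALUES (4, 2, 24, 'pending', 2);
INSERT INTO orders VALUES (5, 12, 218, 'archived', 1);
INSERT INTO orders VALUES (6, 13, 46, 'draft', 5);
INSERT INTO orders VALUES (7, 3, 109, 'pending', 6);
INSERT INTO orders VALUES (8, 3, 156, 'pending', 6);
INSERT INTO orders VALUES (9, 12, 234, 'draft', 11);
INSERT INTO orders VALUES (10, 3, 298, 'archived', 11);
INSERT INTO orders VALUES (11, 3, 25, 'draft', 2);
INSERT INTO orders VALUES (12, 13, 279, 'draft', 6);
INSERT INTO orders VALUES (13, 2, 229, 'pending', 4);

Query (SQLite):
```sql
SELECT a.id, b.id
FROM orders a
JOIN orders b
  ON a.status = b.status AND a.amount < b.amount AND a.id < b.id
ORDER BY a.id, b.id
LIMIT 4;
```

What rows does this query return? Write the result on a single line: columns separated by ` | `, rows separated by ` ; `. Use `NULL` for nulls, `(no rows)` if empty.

Pairs (a,b) with same status, a.amount < b.amount, a.id < b.id.
status groups: archived:{5,10} draft:{2,6,9,11,12} pending:{1,3,4,7,8,13}
Ordered by (a.id, b.id); first 4.

1 | 3 ; 1 | 4 ; 1 | 7 ; 1 | 8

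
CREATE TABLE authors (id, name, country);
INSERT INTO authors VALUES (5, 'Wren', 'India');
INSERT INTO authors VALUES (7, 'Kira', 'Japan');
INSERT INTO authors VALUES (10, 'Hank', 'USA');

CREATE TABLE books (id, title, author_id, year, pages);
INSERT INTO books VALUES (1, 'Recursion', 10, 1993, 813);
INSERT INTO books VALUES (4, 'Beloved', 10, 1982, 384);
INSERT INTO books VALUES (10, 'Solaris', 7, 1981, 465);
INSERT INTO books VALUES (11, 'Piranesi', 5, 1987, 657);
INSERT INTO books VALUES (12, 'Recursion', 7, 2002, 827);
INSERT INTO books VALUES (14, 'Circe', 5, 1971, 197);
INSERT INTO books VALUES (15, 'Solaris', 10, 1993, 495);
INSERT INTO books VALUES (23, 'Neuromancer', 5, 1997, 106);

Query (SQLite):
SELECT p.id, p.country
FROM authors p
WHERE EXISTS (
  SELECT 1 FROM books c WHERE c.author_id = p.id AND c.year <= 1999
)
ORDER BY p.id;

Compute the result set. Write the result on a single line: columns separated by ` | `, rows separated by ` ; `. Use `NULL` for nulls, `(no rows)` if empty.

5 | India ; 7 | Japan ; 10 | USA

For each authors row, check whether any books with matching author_id has year <= 1999.
Keep rows where that is true.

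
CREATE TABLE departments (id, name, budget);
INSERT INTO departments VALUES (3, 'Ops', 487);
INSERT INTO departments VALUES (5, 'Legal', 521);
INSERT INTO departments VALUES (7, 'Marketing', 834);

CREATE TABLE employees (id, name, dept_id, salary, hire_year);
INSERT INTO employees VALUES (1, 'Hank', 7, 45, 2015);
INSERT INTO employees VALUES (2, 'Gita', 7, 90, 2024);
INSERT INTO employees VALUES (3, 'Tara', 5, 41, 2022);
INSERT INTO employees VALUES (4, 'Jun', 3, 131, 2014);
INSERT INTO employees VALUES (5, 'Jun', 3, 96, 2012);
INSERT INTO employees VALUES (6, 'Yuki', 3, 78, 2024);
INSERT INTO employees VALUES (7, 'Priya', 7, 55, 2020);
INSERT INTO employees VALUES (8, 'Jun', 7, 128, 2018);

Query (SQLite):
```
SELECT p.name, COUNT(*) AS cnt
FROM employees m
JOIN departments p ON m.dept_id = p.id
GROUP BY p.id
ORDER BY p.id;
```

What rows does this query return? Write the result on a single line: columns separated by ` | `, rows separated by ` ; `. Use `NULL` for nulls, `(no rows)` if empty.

Join each employees row to its departments via dept_id.
Group joined rows by departments.id; compute COUNT(*) per group.
  3: ids {4, 5, 6} → COUNT(*)=3
  5: ids {3} → COUNT(*)=1
  7: ids {1, 2, 7, 8} → COUNT(*)=4

Ops | 3 ; Legal | 1 ; Marketing | 4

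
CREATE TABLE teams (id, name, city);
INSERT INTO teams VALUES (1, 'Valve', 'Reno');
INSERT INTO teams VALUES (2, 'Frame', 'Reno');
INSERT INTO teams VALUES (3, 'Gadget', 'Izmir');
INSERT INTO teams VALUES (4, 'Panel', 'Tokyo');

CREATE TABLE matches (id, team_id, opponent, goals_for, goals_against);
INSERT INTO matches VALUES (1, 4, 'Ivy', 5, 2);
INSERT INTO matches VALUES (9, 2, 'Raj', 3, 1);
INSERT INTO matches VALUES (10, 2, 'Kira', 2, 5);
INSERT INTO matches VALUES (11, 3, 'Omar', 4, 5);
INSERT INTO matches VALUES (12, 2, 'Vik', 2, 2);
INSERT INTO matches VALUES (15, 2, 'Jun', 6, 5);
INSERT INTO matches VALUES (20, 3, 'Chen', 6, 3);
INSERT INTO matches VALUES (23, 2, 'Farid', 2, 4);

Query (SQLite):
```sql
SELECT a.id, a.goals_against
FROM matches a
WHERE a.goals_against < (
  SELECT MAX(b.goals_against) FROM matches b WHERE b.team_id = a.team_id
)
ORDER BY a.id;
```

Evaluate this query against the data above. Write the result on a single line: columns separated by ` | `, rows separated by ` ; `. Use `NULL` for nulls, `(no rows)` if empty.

9 | 1 ; 12 | 2 ; 20 | 3 ; 23 | 4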